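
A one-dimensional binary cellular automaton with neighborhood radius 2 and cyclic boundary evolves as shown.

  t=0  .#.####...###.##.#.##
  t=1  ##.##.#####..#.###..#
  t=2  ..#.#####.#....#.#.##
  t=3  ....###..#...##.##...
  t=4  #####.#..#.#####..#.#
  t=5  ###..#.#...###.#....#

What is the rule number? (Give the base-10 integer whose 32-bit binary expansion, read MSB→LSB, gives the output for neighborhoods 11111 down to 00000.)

  nb #####: next=#  (t=1,i=8, bit31=1)
  nb ####.: next=.  (t=0,i=5, bit30=0)
  nb ###.#: next=.  (t=0,i=12, bit29=0)
  nb ###..: next=#  (t=0,i=6, bit28=1)
  nb ##.##: next=#  (t=0,i=13, bit27=1)
  nb ##.#.: next=#  (t=0,i=0, bit26=1)
  nb ##..#: next=.  (t=1,i=11, bit25=0)
  nb ##...: next=#  (t=0,i=7, bit24=1)
  nb #.###: next=#  (t=0,i=3, bit23=1)
  nb #.##.: next=.  (t=0,i=14, bit22=0)
  nb #.#.#: next=#  (t=0,i=1, bit21=1)
  nb #.#..: next=.  (t=2,i=10, bit20=0)
  nb #..##: next=#  (t=1,i=19, bit19=1)
  nb #..#.: next=.  (t=1,i=12, bit18=0)
  nb #...#: next=#  (t=0,i=8, bit17=1)
  nb #....: next=.  (t=2,i=12, bit16=0)
  nb .####: next=#  (t=0,i=4, bit15=1)
  nb .###.: next=.  (t=0,i=11, bit14=0)
  nb .##.#: next=#  (t=0,i=15, bit13=1)
  nb .##..: next=.  (t=2,i=20, bit12=0)
  nb .#.##: next=.  (t=0,i=2, bit11=0)
  nb .#.#.: next=#  (t=2,i=16, bit10=1)
  nb .#..#: next=#  (t=4,i=7, bit9=1)
  nb .#...: next=.  (t=2,i=11, bit8=0)
  nb ..###: next=#  (t=0,i=10, bit7=1)
  nb ..##.: next=#  (t=3,i=13, bit6=1)
  nb ..#.#: next=.  (t=1,i=13, bit5=0)
  nb ..#..: next=#  (t=3,i=9, bit4=1)
  nb ...##: next=#  (t=0,i=9, bit3=1)
  nb ...#.: next=#  (t=2,i=14, bit2=1)
  nb ....#: next=#  (t=2,i=13, bit1=1)
  nb .....: next=#  (t=3,i=0, bit0=1)
  bits 10011101101010101010011011011111 = 2645206751

2645206751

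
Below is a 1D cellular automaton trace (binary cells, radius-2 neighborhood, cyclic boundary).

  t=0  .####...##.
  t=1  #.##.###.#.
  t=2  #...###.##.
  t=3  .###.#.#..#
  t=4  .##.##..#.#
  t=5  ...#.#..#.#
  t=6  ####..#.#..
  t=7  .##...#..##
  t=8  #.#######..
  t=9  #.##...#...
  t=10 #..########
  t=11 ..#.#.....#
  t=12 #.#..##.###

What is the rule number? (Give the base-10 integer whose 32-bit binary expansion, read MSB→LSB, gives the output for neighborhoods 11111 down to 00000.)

  ##### -> .   bit 31 = 0  t=8,i=4
  ####. -> #   bit 30 = 1  t=0,i=3
  ###.# -> .   bit 29 = 0  t=1,i=7
  ###.. -> .   bit 28 = 0  t=0,i=4
  ##.## -> #   bit 27 = 1  t=1,i=4
  ##.#. -> #   bit 26 = 1  t=1,i=8
  ##..# -> .   bit 25 = 0  t=0,i=10
  ##... -> #   bit 24 = 1  t=0,i=5
  #.### -> #   bit 23 = 1  t=1,i=5
  #.##. -> .   bit 22 = 0  t=1,i=2
  #.#.# -> #   bit 21 = 1  t=1,i=0
  #.#.. -> .   bit 20 = 0  t=2,i=0
  #..## -> #   bit 19 = 1  t=0,i=0
  #..#. -> .   bit 18 = 0  t=3,i=9
  #...# -> #   bit 17 = 1  t=0,i=6
  #.... -> #   bit 16 = 1  t=11,i=6
  .#### -> #   bit 15 = 1  t=0,i=2
  .###. -> #   bit 14 = 1  t=1,i=6
  .##.# -> .   bit 13 = 0  t=1,i=3
  .##.. -> #   bit 12 = 1  t=0,i=9
  .#.## -> .   bit 11 = 0  t=1,i=1
  .#.#. -> .   bit 10 = 0  t=1,i=10
  .#..# -> #   bit 9 = 1  t=3,i=8
  .#... -> #   bit 8 = 1  t=2,i=1
  ..### -> .   bit 7 = 0  t=0,i=1
  ..##. -> .   bit 6 = 0  t=0,i=8
  ..#.# -> #   bit 5 = 1  t=3,i=10
  ..#.. -> #   bit 4 = 1  t=7,i=6
  ...## -> #   bit 3 = 1  t=0,i=7
  ...#. -> #   bit 2 = 1  t=5,i=2
  ....# -> #   bit 1 = 1  t=11,i=8
  ..... -> .   bit 0 = 0  t=11,i=7
  bits 01001101101010111101001100111110 = 1303106366

1303106366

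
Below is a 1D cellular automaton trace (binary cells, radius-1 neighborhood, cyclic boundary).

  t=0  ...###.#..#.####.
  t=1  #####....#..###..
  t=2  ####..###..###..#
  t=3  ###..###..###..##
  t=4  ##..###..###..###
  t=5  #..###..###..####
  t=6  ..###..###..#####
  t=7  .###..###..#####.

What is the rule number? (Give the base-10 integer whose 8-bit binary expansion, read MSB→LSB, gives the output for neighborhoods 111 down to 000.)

139

  ###|#  b7=1 t=0,i=4
  ##.|.  b6=0 t=0,i=5
  #.#|.  b5=0 t=0,i=6
  #..|.  b4=0 t=0,i=8
  .##|#  b3=1 t=0,i=3
  .#.|.  b2=0 t=0,i=7
  ..#|#  b1=1 t=0,i=2
  ...|#  b0=1 t=0,i=0
  bits 10001011 = 139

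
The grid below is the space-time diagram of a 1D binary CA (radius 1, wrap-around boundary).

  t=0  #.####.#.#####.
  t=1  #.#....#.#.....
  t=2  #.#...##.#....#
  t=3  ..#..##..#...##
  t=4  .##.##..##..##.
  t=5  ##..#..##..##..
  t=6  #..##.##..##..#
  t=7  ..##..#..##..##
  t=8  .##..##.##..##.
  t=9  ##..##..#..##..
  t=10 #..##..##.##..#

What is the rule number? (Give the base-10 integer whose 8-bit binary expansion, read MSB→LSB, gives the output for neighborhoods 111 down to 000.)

14

  nb ###: next=.  (t=0,i=3, bit7=0)
  nb ##.: next=.  (t=0,i=5, bit6=0)
  nb #.#: next=.  (t=0,i=1, bit5=0)
  nb #..: next=.  (t=1,i=3, bit4=0)
  nb .##: next=#  (t=0,i=2, bit3=1)
  nb .#.: next=#  (t=0,i=0, bit2=1)
  nb ..#: next=#  (t=1,i=6, bit1=1)
  nb ...: next=.  (t=1,i=4, bit0=0)
  bits 00001110 = 14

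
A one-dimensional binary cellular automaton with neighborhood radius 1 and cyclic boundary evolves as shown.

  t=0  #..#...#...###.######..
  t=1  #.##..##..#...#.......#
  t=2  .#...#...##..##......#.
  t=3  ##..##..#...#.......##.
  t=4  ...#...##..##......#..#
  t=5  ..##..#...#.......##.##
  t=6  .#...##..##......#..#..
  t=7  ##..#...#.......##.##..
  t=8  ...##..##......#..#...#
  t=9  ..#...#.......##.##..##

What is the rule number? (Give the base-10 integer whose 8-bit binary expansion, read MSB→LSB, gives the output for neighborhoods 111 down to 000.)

38

  [7] ### => .  t=0,i=12
  [6] ##. => .  t=0,i=13
  [5] #.# => #  t=0,i=14
  [4] #.. => .  t=0,i=1
  [3] .## => .  t=0,i=11
  [2] .#. => #  t=0,i=0
  [1] ..# => #  t=0,i=2
  [0] ... => .  t=0,i=5
  bits 00100110 = 38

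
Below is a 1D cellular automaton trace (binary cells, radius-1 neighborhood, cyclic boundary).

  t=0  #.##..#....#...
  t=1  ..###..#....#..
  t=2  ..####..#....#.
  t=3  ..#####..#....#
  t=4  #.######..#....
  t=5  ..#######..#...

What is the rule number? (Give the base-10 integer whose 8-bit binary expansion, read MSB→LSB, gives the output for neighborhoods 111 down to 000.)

  ###|#  b7=1 t=1,i=3
  ##.|#  b6=1 t=0,i=3
  #.#|.  b5=0 t=0,i=1
  #..|#  b4=1 t=0,i=4
  .##|#  b3=1 t=0,i=2
  .#.|.  b2=0 t=0,i=0
  ..#|.  b1=0 t=0,i=5
  ...|.  b0=0 t=0,i=8
  bits 11011000 = 216

216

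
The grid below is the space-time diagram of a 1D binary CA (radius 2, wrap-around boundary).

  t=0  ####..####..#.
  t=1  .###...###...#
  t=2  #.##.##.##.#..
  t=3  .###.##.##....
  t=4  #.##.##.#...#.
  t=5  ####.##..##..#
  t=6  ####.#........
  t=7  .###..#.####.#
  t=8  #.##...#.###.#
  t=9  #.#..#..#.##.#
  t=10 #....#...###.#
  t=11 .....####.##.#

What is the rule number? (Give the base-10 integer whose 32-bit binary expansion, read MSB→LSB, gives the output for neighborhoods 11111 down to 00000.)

4033015065

  nb #####: next=#  (t=5,i=1, bit31=1)
  nb ####.: next=#  (t=0,i=2, bit30=1)
  nb ###.#: next=#  (t=3,i=3, bit29=1)
  nb ###..: next=#  (t=0,i=3, bit28=1)
  nb ##.##: next=.  (t=2,i=4, bit27=0)
  nb ##.#.: next=.  (t=2,i=10, bit26=0)
  nb ##..#: next=.  (t=0,i=4, bit25=0)
  nb ##...: next=.  (t=1,i=4, bit24=0)
  nb #.###: next=.  (t=0,i=0, bit23=0)
  nb #.##.: next=#  (t=2,i=2, bit22=1)
  nb #.#.#: next=#  (t=4,i=0, bit21=1)
  nb #.#..: next=.  (t=2,i=11, bit20=0)
  nb #..##: next=.  (t=0,i=5, bit19=0)
  nb #..#.: next=.  (t=0,i=11, bit18=0)
  nb #...#: next=#  (t=1,i=5, bit17=1)
  nb #....: next=.  (t=3,i=11, bit16=0)
  nb .####: next=#  (t=0,i=1, bit15=1)
  nb .###.: next=#  (t=1,i=2, bit14=1)
  nb .##.#: next=#  (t=2,i=3, bit13=1)
  nb .##..: next=.  (t=3,i=9, bit12=0)
  nb .#.##: next=#  (t=0,i=13, bit11=1)
  nb .#.#.: next=#  (t=4,i=13, bit10=1)
  nb .#..#: next=.  (t=2,i=12, bit9=0)
  nb .#...: next=#  (t=4,i=9, bit8=1)
  nb ..###: next=.  (t=0,i=6, bit7=0)
  nb ..##.: next=.  (t=5,i=9, bit6=0)
  nb ..#.#: next=.  (t=0,i=12, bit5=0)
  nb ..#..: next=#  (t=9,i=5, bit4=1)
  nb ...##: next=#  (t=1,i=6, bit3=1)
  nb ...#.: next=.  (t=1,i=12, bit2=0)
  nb ....#: next=.  (t=3,i=13, bit1=0)
  nb .....: next=#  (t=3,i=12, bit0=1)
  bits 11110000011000101110110100011001 = 4033015065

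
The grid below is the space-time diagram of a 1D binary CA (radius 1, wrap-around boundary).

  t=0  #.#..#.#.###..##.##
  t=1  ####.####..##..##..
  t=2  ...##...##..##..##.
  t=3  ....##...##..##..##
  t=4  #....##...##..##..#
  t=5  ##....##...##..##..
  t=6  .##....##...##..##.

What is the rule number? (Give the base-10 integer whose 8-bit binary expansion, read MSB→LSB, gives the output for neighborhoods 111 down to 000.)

116

  ### -> .   bit 7 = 0  t=0,i=10
  ##. -> #   bit 6 = 1  t=0,i=0
  #.# -> #   bit 5 = 1  t=0,i=1
  #.. -> #   bit 4 = 1  t=0,i=3
  .## -> .   bit 3 = 0  t=0,i=9
  .#. -> #   bit 2 = 1  t=0,i=2
  ..# -> .   bit 1 = 0  t=0,i=4
  ... -> .   bit 0 = 0  t=2,i=0
  bits 01110100 = 116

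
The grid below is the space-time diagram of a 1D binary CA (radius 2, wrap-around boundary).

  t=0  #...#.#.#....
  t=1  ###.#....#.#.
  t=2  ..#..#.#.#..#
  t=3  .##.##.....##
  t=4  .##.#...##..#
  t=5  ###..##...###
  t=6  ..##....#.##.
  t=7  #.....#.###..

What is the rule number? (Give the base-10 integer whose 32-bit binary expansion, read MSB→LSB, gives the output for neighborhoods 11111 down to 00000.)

  #####|.  b31=0 t=5,i=0
  ####.|.  b30=0 t=5,i=1
  ###.#|#  b29=1 t=1,i=2
  ###..|#  b28=1 t=5,i=2
  ##.##|.  b27=0 t=3,i=0
  ##.#.|.  b26=0 t=1,i=3
  ##..#|#  b25=1 t=4,i=10
  ##...|.  b24=0 t=3,i=6
  #.###|.  b23=0 t=1,i=0
  #.##.|#  b22=1 t=3,i=1
  #.#.#|.  b21=0 t=0,i=6
  #.#..|.  b20=0 t=0,i=8
  #..##|.  b19=0 t=5,i=4
  #..#.|#  b18=1 t=2,i=1
  #...#|#  b17=1 t=0,i=2
  #....|.  b16=0 t=0,i=10
  .####|#  b15=1 t=5,i=11
  .###.|.  b14=0 t=1,i=1
  .##.#|#  b13=1 t=3,i=2
  .##..|.  b12=0 t=3,i=5
  .#.##|#  b11=1 t=1,i=12
  .#.#.|.  b10=0 t=0,i=5
  .#..#|.  b9=0 t=2,i=0
  .#...|#  b8=1 t=0,i=1
  ..###|#  b7=1 t=5,i=10
  ..##.|.  b6=0 t=3,i=11
  ..#.#|#  b5=1 t=0,i=4
  ..#..|#  b4=1 t=0,i=0
  ...##|.  b3=0 t=3,i=10
  ...#.|.  b2=0 t=0,i=3
  ....#|#  b1=1 t=0,i=11
  .....|#  b0=1 t=3,i=8
  bits 00110010010001101010100110110011 = 843491763

843491763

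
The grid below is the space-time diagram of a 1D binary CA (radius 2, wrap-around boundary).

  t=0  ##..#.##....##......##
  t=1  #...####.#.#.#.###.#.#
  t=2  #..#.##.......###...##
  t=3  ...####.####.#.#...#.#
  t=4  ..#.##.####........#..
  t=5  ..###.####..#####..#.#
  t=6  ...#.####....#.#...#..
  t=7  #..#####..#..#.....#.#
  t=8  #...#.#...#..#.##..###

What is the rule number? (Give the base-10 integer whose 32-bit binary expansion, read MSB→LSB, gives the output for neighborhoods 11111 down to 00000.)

  nb #####: next=.  (t=5,i=14, bit31=0)
  nb ####.: next=#  (t=0,i=0, bit30=1)
  nb ###.#: next=.  (t=1,i=7, bit29=0)
  nb ###..: next=.  (t=0,i=1, bit28=0)
  nb ##.##: next=#  (t=3,i=7, bit27=1)
  nb ##.#.: next=.  (t=1,i=8, bit26=0)
  nb ##..#: next=.  (t=0,i=2, bit25=0)
  nb ##...: next=.  (t=0,i=8, bit24=0)
  nb #.###: next=#  (t=1,i=15, bit23=1)
  nb #.##.: next=#  (t=0,i=6, bit22=1)
  nb #.#.#: next=.  (t=1,i=9, bit21=0)
  nb #.#..: next=.  (t=3,i=15, bit20=0)
  nb #..##: next=.  (t=5,i=1, bit19=0)
  nb #..#.: next=.  (t=0,i=3, bit18=0)
  nb #...#: next=.  (t=1,i=2, bit17=0)
  nb #....: next=#  (t=0,i=9, bit16=1)
  nb .####: next=#  (t=0,i=21, bit15=1)
  nb .###.: next=#  (t=1,i=16, bit14=1)
  nb .##.#: next=.  (t=4,i=5, bit13=0)
  nb .##..: next=#  (t=0,i=7, bit12=1)
  nb .#.##: next=#  (t=0,i=5, bit11=1)
  nb .#.#.: next=.  (t=1,i=10, bit10=0)
  nb .#..#: next=.  (t=5,i=0, bit9=0)
  nb .#...: next=.  (t=3,i=0, bit8=0)
  nb ..###: next=.  (t=0,i=20, bit7=0)
  nb ..##.: next=.  (t=0,i=12, bit6=0)
  nb ..#.#: next=#  (t=0,i=4, bit5=1)
  nb ..#..: next=#  (t=4,i=19, bit4=1)
  nb ...##: next=#  (t=0,i=11, bit3=1)
  nb ...#.: next=.  (t=3,i=18, bit2=0)
  nb ....#: next=.  (t=0,i=10, bit1=0)
  nb .....: next=#  (t=0,i=16, bit0=1)
  bits 01001000110000011101100000111001 = 1220663353

1220663353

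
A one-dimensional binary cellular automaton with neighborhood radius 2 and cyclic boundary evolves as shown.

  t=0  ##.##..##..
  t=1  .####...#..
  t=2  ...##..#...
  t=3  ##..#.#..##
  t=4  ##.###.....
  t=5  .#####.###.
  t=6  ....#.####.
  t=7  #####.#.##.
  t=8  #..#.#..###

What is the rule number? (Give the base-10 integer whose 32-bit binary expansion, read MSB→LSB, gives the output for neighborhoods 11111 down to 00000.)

  [31] ##### => .  t=5,i=3
  [30] ####. => #  t=1,i=3
  [29] ###.# => .  t=5,i=5
  [28] ###.. => #  t=1,i=4
  [27] ##.## => #  t=0,i=2
  [26] ##.#. => #  t=7,i=5
  [25] ##..# => .  t=0,i=5
  [24] ##... => .  t=1,i=5
  [23] #.### => #  t=4,i=3
  [22] #.##. => #  t=0,i=3
  [21] #.#.# => .  t=7,i=6
  [20] #.#.. => .  t=3,i=6
  [19] #..## => .  t=0,i=6
  [18] #..#. => #  t=2,i=6
  [17] #...# => .  t=1,i=6
  [16] #.... => #  t=2,i=9
  [15] .#### => .  t=1,i=2
  [14] .###. => #  t=4,i=4
  [13] .##.# => #  t=0,i=1
  [12] .##.. => #  t=0,i=4
  [11] .#.## => .  t=6,i=5
  [10] .#.#. => #  t=3,i=5
  [9] .#..# => .  t=3,i=7
  [8] .#... => .  t=1,i=9
  [7] ..### => .  t=1,i=1
  [6] ..##. => .  t=0,i=0
  [5] ..#.# => #  t=3,i=4
  [4] ..#.. => .  t=1,i=8
  [3] ...## => .  t=1,i=0
  [2] ...#. => #  t=1,i=7
  [1] ....# => #  t=2,i=1
  [0] ..... => #  t=2,i=0
  bits 01011100110001010111010000100111 = 1556444199

1556444199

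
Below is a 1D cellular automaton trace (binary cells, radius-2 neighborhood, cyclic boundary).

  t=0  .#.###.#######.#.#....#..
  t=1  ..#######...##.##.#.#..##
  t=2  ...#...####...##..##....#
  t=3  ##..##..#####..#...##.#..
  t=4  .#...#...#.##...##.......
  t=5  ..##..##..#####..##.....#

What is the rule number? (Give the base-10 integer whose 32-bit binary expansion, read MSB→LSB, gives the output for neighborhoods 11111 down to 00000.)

2044910850

  [31] ##### => .  t=0,i=9
  [30] ####. => #  t=0,i=12
  [29] ###.# => #  t=0,i=5
  [28] ###.. => #  t=1,i=8
  [27] ##.## => #  t=0,i=6
  [26] ##.#. => .  t=0,i=14
  [25] ##..# => .  t=1,i=0
  [24] ##... => #  t=1,i=9
  [23] #.### => #  t=0,i=3
  [22] #.##. => #  t=1,i=15
  [21] #.#.# => #  t=0,i=15
  [20] #.#.. => .  t=0,i=17
  [19] #..## => .  t=1,i=1
  [18] #..#. => .  t=3,i=14
  [17] #...# => #  t=0,i=24
  [16] #.... => .  t=0,i=19
  [15] .#### => #  t=0,i=8
  [14] .###. => #  t=0,i=4
  [13] .##.# => .  t=1,i=13
  [12] .##.. => #  t=1,i=24
  [11] .#.## => #  t=0,i=2
  [10] .#.#. => #  t=0,i=16
  [9] .#..# => .  t=1,i=21
  [8] .#... => #  t=0,i=18
  [7] ..### => .  t=1,i=2
  [6] ..##. => .  t=1,i=12
  [5] ..#.# => .  t=0,i=1
  [4] ..#.. => .  t=0,i=22
  [3] ...## => .  t=1,i=11
  [2] ...#. => .  t=0,i=0
  [1] ....# => #  t=0,i=20
  [0] ..... => .  t=4,i=20
  bits 01111001111000101101110100000010 = 2044910850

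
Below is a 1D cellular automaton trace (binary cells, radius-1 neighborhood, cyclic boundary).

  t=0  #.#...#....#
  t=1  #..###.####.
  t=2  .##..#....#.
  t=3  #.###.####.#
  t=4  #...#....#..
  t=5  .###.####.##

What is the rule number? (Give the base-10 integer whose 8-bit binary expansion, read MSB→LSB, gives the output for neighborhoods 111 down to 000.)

  ###|.  b7=0 t=1,i=4
  ##.|#  b6=1 t=0,i=0
  #.#|.  b5=0 t=0,i=1
  #..|#  b4=1 t=0,i=3
  .##|.  b3=0 t=0,i=11
  .#.|.  b2=0 t=0,i=2
  ..#|#  b1=1 t=0,i=5
  ...|#  b0=1 t=0,i=4
  bits 01010011 = 83

83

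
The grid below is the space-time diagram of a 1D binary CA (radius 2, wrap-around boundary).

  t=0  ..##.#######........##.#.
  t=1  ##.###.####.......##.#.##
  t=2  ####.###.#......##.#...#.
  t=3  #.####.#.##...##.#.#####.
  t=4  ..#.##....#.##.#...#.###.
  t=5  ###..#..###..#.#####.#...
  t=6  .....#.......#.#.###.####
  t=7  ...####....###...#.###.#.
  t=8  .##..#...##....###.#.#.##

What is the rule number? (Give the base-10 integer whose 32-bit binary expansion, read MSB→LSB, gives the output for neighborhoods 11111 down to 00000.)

  nb #####: next=#  (t=0,i=7, bit31=1)
  nb ####.: next=#  (t=0,i=10, bit30=1)
  nb ###.#: next=#  (t=1,i=1, bit29=1)
  nb ###..: next=.  (t=0,i=11, bit28=0)
  nb ##.##: next=#  (t=0,i=4, bit27=1)
  nb ##.#.: next=.  (t=0,i=22, bit26=0)
  nb ##..#: next=.  (t=5,i=3, bit25=0)
  nb ##...: next=.  (t=0,i=12, bit24=0)
  nb #.###: next=#  (t=0,i=5, bit23=1)
  nb #.##.: next=.  (t=3,i=9, bit22=0)
  nb #.#.#: next=.  (t=1,i=21, bit21=0)
  nb #.#..: next=#  (t=0,i=23, bit20=1)
  nb #..##: next=.  (t=5,i=7, bit19=0)
  nb #..#.: next=.  (t=5,i=4, bit18=0)
  nb #...#: next=#  (t=0,i=0, bit17=1)
  nb #....: next=.  (t=0,i=13, bit16=0)
  nb .####: next=.  (t=0,i=6, bit15=0)
  nb .###.: next=.  (t=1,i=4, bit14=0)
  nb .##.#: next=#  (t=0,i=3, bit13=1)
  nb .##..: next=#  (t=3,i=10, bit12=1)
  nb .#.##: next=.  (t=1,i=22, bit11=0)
  nb .#.#.: next=.  (t=6,i=14, bit10=0)
  nb .#..#: next=.  (t=5,i=6, bit9=0)
  nb .#...: next=#  (t=0,i=24, bit8=1)
  nb ..###: next=.  (t=5,i=0, bit7=0)
  nb ..##.: next=.  (t=0,i=2, bit6=0)
  nb ..#.#: next=#  (t=2,i=23, bit5=1)
  nb ..#..: next=#  (t=5,i=5, bit4=1)
  nb ...##: next=#  (t=0,i=1, bit3=1)
  nb ...#.: next=#  (t=2,i=22, bit2=1)
  nb ....#: next=#  (t=0,i=18, bit1=1)
  nb .....: next=.  (t=0,i=14, bit0=0)
  bits 11101000100100100011000100111110 = 3901894974

3901894974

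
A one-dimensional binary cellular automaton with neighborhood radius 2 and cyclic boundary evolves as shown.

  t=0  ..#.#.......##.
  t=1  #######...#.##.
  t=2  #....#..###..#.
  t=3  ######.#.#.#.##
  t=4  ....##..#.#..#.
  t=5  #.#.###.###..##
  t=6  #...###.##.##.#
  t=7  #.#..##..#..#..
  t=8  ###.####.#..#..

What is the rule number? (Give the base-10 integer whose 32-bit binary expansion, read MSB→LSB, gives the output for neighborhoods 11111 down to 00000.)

  [31] ##### => .  t=1,i=2
  [30] ####. => #  t=1,i=5
  [29] ###.# => #  t=3,i=5
  [28] ###.. => .  t=1,i=6
  [27] ##.## => .  t=1,i=14
  [26] ##.#. => .  t=3,i=6
  [25] ##..# => #  t=2,i=11
  [24] ##... => .  t=0,i=14
  [23] #.### => #  t=1,i=0
  [22] #.##. => .  t=1,i=12
  [21] #.#.# => .  t=3,i=7
  [20] #.#.. => #  t=0,i=4
  [19] #..## => #  t=2,i=7
  [18] #..#. => .  t=2,i=12
  [17] #...# => #  t=0,i=0
  [16] #.... => #  t=0,i=6
  [15] .#### => .  t=1,i=1
  [14] .###. => #  t=2,i=9
  [13] .##.# => #  t=1,i=13
  [12] .##.. => #  t=0,i=13
  [11] .#.## => .  t=1,i=11
  [10] .#.#. => #  t=0,i=3
  [9] .#..# => .  t=2,i=6
  [8] .#... => #  t=0,i=5
  [7] ..### => .  t=2,i=8
  [6] ..##. => #  t=0,i=12
  [5] ..#.# => #  t=0,i=2
  [4] ..#.. => #  t=2,i=5
  [3] ...## => .  t=0,i=11
  [2] ...#. => #  t=0,i=1
  [1] ....# => #  t=0,i=10
  [0] ..... => .  t=0,i=7
  bits 01100010100110110111010101110110 = 1654355318

1654355318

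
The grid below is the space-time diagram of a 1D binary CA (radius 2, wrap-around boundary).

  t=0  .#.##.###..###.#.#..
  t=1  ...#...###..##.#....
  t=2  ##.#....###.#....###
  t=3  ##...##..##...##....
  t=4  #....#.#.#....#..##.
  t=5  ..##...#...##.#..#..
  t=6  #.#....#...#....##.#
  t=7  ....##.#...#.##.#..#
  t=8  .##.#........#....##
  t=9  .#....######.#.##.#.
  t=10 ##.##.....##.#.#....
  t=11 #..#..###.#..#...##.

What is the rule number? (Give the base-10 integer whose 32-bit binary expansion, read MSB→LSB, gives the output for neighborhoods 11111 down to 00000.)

  #####|.  b31=0 t=2,i=19
  ####.|#  b30=1 t=2,i=0
  ###.#|#  b29=1 t=0,i=13
  ###..|#  b28=1 t=0,i=8
  ##.##|.  b27=0 t=0,i=5
  ##.#.|.  b26=0 t=0,i=14
  ##..#|#  b25=1 t=0,i=9
  ##...|.  b24=0 t=3,i=2
  #.###|.  b23=0 t=0,i=6
  #.##.|#  b22=1 t=0,i=3
  #.#.#|#  b21=1 t=0,i=15
  #.#..|.  b20=0 t=0,i=17
  #..##|.  b19=0 t=0,i=10
  #..#.|#  b18=1 t=5,i=16
  #...#|.  b17=0 t=0,i=19
  #....|#  b16=1 t=1,i=17
  .####|.  b15=0 t=2,i=18
  .###.|#  b14=1 t=0,i=7
  .##.#|.  b13=0 t=0,i=4
  .##..|.  b12=0 t=3,i=1
  .#.##|.  b11=0 t=0,i=2
  .#.#.|.  b10=0 t=0,i=16
  .#..#|.  b9=0 t=4,i=15
  .#...|.  b8=0 t=0,i=18
  ..###|.  b7=0 t=0,i=11
  ..##.|#  b6=1 t=1,i=12
  ..#.#|.  b5=0 t=0,i=1
  ..#..|#  b4=1 t=1,i=3
  ...##|.  b3=0 t=1,i=6
  ...#.|.  b2=0 t=0,i=0
  ....#|#  b1=1 t=1,i=1
  .....|#  b0=1 t=1,i=0
  bits 01110010011001010100000001010011 = 1919238227

1919238227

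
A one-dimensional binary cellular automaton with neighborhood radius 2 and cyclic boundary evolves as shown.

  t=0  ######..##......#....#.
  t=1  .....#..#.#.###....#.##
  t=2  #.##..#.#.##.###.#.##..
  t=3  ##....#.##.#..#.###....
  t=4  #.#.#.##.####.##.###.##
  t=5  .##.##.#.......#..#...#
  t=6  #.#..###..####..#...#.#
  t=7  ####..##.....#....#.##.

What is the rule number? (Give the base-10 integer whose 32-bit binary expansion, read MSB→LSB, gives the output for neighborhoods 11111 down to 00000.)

355625579

  ##### -> .   bit 31 = 0  t=0,i=2
  ####. -> .   bit 30 = 0  t=0,i=4
  ###.# -> .   bit 29 = 0  t=2,i=15
  ###.. -> #   bit 28 = 1  t=0,i=5
  ##.## -> .   bit 27 = 0  t=2,i=12
  ##.#. -> #   bit 26 = 1  t=2,i=16
  ##..# -> .   bit 25 = 0  t=0,i=6
  ##... -> #   bit 24 = 1  t=0,i=10
  #.### -> .   bit 23 = 0  t=0,i=0
  #.##. -> .   bit 22 = 0  t=1,i=21
  #.#.# -> #   bit 21 = 1  t=1,i=10
  #.#.. -> #   bit 20 = 1  t=3,i=11
  #..## -> .   bit 19 = 0  t=0,i=7
  #..#. -> .   bit 18 = 0  t=1,i=7
  #...# -> #   bit 17 = 1  t=5,i=20
  #.... -> .   bit 16 = 0  t=0,i=11
  .#### -> .   bit 15 = 0  t=0,i=1
  .###. -> #   bit 14 = 1  t=1,i=13
  .##.# -> #   bit 13 = 1  t=2,i=11
  .##.. -> .   bit 12 = 0  t=0,i=9
  .#.## -> #   bit 11 = 1  t=0,i=22
  .#.#. -> .   bit 10 = 0  t=1,i=9
  .#..# -> #   bit 9 = 1  t=1,i=6
  .#... -> .   bit 8 = 0  t=0,i=17
  ..### -> .   bit 7 = 0  t=6,i=5
  ..##. -> #   bit 6 = 1  t=0,i=8
  ..#.# -> #   bit 5 = 1  t=0,i=21
  ..#.. -> .   bit 4 = 0  t=0,i=16
  ...## -> #   bit 3 = 1  t=3,i=22
  ...#. -> .   bit 2 = 0  t=0,i=15
  ....# -> #   bit 1 = 1  t=0,i=14
  ..... -> #   bit 0 = 1  t=0,i=12
  bits 00010101001100100110101001101011 = 355625579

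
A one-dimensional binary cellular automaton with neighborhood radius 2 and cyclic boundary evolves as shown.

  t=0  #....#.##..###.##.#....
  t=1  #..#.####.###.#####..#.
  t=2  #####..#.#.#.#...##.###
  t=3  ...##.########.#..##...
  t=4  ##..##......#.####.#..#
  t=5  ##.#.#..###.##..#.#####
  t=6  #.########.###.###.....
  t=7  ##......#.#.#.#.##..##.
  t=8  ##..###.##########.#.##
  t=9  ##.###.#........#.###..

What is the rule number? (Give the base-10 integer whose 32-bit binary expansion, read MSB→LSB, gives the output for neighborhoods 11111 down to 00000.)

1551793843

  #####|.  b31=0 t=1,i=16
  ####.|#  b30=1 t=1,i=7
  ###.#|.  b29=0 t=0,i=13
  ###..|#  b28=1 t=1,i=18
  ##.##|#  b27=1 t=0,i=14
  ##.#.|#  b26=1 t=0,i=17
  ##..#|.  b25=0 t=0,i=9
  ##...|.  b24=0 t=3,i=20
  #.###|.  b23=0 t=1,i=5
  #.##.|#  b22=1 t=0,i=7
  #.#.#|#  b21=1 t=2,i=9
  #.#..|#  b20=1 t=0,i=18
  #..##|#  b19=1 t=0,i=10
  #..#.|#  b18=1 t=1,i=2
  #...#|#  b17=1 t=2,i=15
  #....|.  b16=0 t=0,i=2
  .####|.  b15=0 t=1,i=6
  .###.|#  b14=1 t=0,i=12
  .##.#|#  b13=1 t=0,i=16
  .##..|#  b12=1 t=0,i=8
  .#.##|#  b11=1 t=0,i=6
  .#.#.|#  b10=1 t=1,i=22
  .#..#|#  b9=1 t=1,i=1
  .#...|.  b8=0 t=0,i=1
  ..###|#  b7=1 t=0,i=11
  ..##.|.  b6=0 t=2,i=17
  ..#.#|#  b5=1 t=0,i=5
  ..#..|#  b4=1 t=0,i=0
  ...##|.  b3=0 t=2,i=16
  ...#.|.  b2=0 t=0,i=4
  ....#|#  b1=1 t=0,i=3
  .....|#  b0=1 t=3,i=0
  bits 01011100011111100111111010110011 = 1551793843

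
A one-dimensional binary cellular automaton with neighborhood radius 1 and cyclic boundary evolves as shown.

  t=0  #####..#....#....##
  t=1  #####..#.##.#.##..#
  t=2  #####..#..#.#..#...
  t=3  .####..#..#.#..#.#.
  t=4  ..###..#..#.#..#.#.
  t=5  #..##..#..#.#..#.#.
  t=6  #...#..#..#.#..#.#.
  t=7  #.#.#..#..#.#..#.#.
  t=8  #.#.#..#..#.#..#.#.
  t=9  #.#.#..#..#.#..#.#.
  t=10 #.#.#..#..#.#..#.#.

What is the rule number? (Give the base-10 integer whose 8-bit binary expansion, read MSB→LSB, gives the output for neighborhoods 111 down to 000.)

  nb ###: next=#  (t=0,i=0, bit7=1)
  nb ##.: next=#  (t=0,i=4, bit6=1)
  nb #.#: next=.  (t=1,i=8, bit5=0)
  nb #..: next=.  (t=0,i=5, bit4=0)
  nb .##: next=.  (t=0,i=17, bit3=0)
  nb .#.: next=#  (t=0,i=7, bit2=1)
  nb ..#: next=.  (t=0,i=6, bit1=0)
  nb ...: next=#  (t=0,i=9, bit0=1)
  bits 11000101 = 197

197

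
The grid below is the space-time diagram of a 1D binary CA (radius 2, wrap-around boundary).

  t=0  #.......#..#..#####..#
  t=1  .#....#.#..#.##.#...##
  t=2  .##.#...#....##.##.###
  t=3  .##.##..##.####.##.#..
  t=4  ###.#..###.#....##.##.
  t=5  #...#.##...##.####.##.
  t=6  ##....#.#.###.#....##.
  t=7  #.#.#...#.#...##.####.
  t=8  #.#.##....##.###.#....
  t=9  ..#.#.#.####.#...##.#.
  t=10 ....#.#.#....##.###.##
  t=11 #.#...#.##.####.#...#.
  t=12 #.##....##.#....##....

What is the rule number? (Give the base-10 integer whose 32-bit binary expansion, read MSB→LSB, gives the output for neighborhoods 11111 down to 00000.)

  nb #####: next=#  (t=0,i=16, bit31=1)
  nb ####.: next=.  (t=0,i=17, bit30=0)
  nb ###.#: next=.  (t=2,i=21, bit29=0)
  nb ###..: next=.  (t=0,i=18, bit28=0)
  nb ##.##: next=.  (t=2,i=0, bit27=0)
  nb ##.#.: next=.  (t=1,i=0, bit26=0)
  nb ##..#: next=.  (t=0,i=19, bit25=0)
  nb ##...: next=#  (t=0,i=1, bit24=1)
  nb #.###: next=#  (t=2,i=19, bit23=1)
  nb #.##.: next=#  (t=1,i=13, bit22=1)
  nb #.#.#: next=#  (t=6,i=8, bit21=1)
  nb #.#..: next=#  (t=1,i=1, bit20=1)
  nb #..##: next=#  (t=0,i=13, bit19=1)
  nb #..#.: next=.  (t=0,i=10, bit18=0)
  nb #...#: next=.  (t=1,i=18, bit17=0)
  nb #....: next=.  (t=0,i=2, bit16=0)
  nb .####: next=.  (t=0,i=15, bit15=0)
  nb .###.: next=.  (t=2,i=20, bit14=0)
  nb .##.#: next=#  (t=1,i=14, bit13=1)
  nb .##..: next=.  (t=0,i=0, bit12=0)
  nb .#.##: next=.  (t=1,i=12, bit11=0)
  nb .#.#.: next=.  (t=1,i=7, bit10=0)
  nb .#..#: next=.  (t=0,i=9, bit9=0)
  nb .#...: next=#  (t=1,i=2, bit8=1)
  nb ..###: next=#  (t=0,i=14, bit7=1)
  nb ..##.: next=#  (t=0,i=21, bit6=1)
  nb ..#.#: next=.  (t=1,i=6, bit5=0)
  nb ..#..: next=#  (t=0,i=8, bit4=1)
  nb ...##: next=#  (t=1,i=19, bit3=1)
  nb ...#.: next=.  (t=0,i=7, bit2=0)
  nb ....#: next=#  (t=0,i=6, bit1=1)
  nb .....: next=.  (t=0,i=3, bit0=0)
  bits 10000001111110000010000111011010 = 2180522458

2180522458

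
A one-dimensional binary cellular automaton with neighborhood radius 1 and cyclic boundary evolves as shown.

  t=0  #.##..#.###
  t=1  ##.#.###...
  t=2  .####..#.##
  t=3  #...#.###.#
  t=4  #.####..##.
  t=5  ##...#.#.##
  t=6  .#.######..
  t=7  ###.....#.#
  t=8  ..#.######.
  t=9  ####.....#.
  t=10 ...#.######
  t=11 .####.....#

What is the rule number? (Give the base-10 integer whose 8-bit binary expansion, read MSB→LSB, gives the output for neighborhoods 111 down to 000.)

  nb ###: next=.  (t=0,i=9, bit7=0)
  nb ##.: next=#  (t=0,i=0, bit6=1)
  nb #.#: next=#  (t=0,i=1, bit5=1)
  nb #..: next=.  (t=0,i=4, bit4=0)
  nb .##: next=.  (t=0,i=2, bit3=0)
  nb .#.: next=#  (t=0,i=6, bit2=1)
  nb ..#: next=#  (t=0,i=5, bit1=1)
  nb ...: next=#  (t=1,i=9, bit0=1)
  bits 01100111 = 103

103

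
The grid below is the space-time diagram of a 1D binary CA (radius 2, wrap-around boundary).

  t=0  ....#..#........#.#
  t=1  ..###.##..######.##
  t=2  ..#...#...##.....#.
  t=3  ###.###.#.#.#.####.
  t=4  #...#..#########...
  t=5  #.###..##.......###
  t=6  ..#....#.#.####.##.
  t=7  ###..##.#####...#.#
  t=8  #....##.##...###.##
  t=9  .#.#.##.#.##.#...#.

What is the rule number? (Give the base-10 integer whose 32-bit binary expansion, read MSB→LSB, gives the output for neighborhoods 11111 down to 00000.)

  [31] ##### => .  t=1,i=12
  [30] ####. => .  t=1,i=14
  [29] ###.# => .  t=1,i=4
  [28] ###.. => .  t=4,i=15
  [27] ##.## => .  t=1,i=5
  [26] ##.#. => #  t=3,i=7
  [25] ##..# => .  t=1,i=0
  [24] ##... => #  t=2,i=12
  [23] #.### => #  t=3,i=0
  [22] #.##. => #  t=1,i=6
  [21] #.#.# => #  t=3,i=8
  [20] #.#.. => #  t=0,i=18
  [19] #..## => .  t=1,i=1
  [18] #..#. => #  t=0,i=6
  [17] #...# => #  t=2,i=0
  [16] #.... => .  t=0,i=1
  [15] .#### => #  t=1,i=11
  [14] .###. => .  t=1,i=3
  [13] .##.# => #  t=7,i=6
  [12] .##.. => .  t=1,i=7
  [11] .#.## => #  t=3,i=13
  [10] .#.#. => #  t=0,i=17
  [9] .#..# => .  t=0,i=5
  [8] .#... => .  t=0,i=0
  [7] ..### => #  t=1,i=2
  [6] ..##. => #  t=2,i=10
  [5] ..#.# => .  t=0,i=16
  [4] ..#.. => #  t=0,i=4
  [3] ...## => .  t=2,i=9
  [2] ...#. => #  t=0,i=3
  [1] ....# => #  t=0,i=2
  [0] ..... => #  t=0,i=10
  bits 00000101111101101010110011010111 = 100052183

100052183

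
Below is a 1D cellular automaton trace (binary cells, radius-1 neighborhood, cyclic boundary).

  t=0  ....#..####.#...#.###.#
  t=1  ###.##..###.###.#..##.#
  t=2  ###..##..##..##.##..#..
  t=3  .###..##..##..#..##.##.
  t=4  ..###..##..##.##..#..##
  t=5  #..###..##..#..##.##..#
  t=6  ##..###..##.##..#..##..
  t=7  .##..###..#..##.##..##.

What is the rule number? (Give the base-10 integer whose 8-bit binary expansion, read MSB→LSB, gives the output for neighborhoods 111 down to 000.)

213

  nb ###: next=#  (t=0,i=8, bit7=1)
  nb ##.: next=#  (t=0,i=10, bit6=1)
  nb #.#: next=.  (t=0,i=11, bit5=0)
  nb #..: next=#  (t=0,i=0, bit4=1)
  nb .##: next=.  (t=0,i=7, bit3=0)
  nb .#.: next=#  (t=0,i=4, bit2=1)
  nb ..#: next=.  (t=0,i=3, bit1=0)
  nb ...: next=#  (t=0,i=1, bit0=1)
  bits 11010101 = 213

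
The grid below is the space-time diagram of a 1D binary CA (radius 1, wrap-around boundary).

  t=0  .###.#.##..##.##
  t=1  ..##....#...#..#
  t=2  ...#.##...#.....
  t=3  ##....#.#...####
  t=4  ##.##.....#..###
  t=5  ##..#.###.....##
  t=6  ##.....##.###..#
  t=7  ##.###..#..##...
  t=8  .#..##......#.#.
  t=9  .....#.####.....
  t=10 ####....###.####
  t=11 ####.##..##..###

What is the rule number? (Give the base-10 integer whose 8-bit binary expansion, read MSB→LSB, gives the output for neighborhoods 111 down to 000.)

  ###|#  b7=1 t=0,i=2
  ##.|#  b6=1 t=0,i=3
  #.#|.  b5=0 t=0,i=0
  #..|.  b4=0 t=0,i=9
  .##|.  b3=0 t=0,i=1
  .#.|.  b2=0 t=0,i=5
  ..#|.  b1=0 t=0,i=10
  ...|#  b0=1 t=1,i=5
  bits 11000001 = 193

193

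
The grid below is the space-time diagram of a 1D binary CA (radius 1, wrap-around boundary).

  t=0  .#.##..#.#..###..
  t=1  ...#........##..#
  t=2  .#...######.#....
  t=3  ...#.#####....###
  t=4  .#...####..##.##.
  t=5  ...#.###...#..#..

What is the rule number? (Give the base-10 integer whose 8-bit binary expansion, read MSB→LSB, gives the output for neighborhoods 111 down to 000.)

  ###|#  b7=1 t=0,i=13
  ##.|.  b6=0 t=0,i=4
  #.#|.  b5=0 t=0,i=2
  #..|.  b4=0 t=0,i=5
  .##|#  b3=1 t=0,i=3
  .#.|.  b2=0 t=0,i=1
  ..#|.  b1=0 t=0,i=0
  ...|#  b0=1 t=0,i=16
  bits 10001001 = 137

137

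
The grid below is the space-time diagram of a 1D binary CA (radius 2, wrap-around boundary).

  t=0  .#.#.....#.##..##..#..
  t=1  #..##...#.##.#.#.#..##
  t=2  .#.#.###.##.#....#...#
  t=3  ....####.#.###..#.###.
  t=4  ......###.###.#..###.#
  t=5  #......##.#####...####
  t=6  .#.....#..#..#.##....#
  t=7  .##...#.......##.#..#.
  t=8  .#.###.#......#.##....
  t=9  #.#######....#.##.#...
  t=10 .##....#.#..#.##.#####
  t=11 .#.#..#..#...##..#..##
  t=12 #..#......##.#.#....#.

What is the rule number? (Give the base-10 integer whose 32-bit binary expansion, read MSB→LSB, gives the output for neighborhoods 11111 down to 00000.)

  ##### -> .   bit 31 = 0  t=5,i=12
  ####. -> #   bit 30 = 1  t=3,i=6
  ###.# -> #   bit 29 = 1  t=2,i=7
  ###.. -> .   bit 28 = 0  t=1,i=0
  ##.## -> .   bit 27 = 0  t=2,i=8
  ##.#. -> #   bit 26 = 1  t=1,i=12
  ##..# -> #   bit 25 = 1  t=0,i=13
  ##... -> #   bit 24 = 1  t=1,i=5
  #.### -> #   bit 23 = 1  t=2,i=5
  #.##. -> #   bit 22 = 1  t=0,i=11
  #.#.# -> .   bit 21 = 0  t=1,i=13
  #.#.. -> #   bit 20 = 1  t=0,i=3
  #..## -> .   bit 19 = 0  t=0,i=14
  #..#. -> .   bit 18 = 0  t=0,i=18
  #...# -> #   bit 17 = 1  t=0,i=21
  #.... -> .   bit 16 = 0  t=0,i=5
  .#### -> .   bit 15 = 0  t=3,i=5
  .###. -> #   bit 14 = 1  t=1,i=21
  .##.# -> .   bit 13 = 0  t=1,i=11
  .##.. -> .   bit 12 = 0  t=0,i=12
  .#.## -> #   bit 11 = 1  t=0,i=10
  .#.#. -> .   bit 10 = 0  t=0,i=2
  .#..# -> .   bit 9 = 0  t=1,i=18
  .#... -> #   bit 8 = 1  t=0,i=4
  ..### -> .   bit 7 = 0  t=1,i=20
  ..##. -> #   bit 6 = 1  t=0,i=15
  ..#.# -> .   bit 5 = 0  t=0,i=1
  ..#.. -> .   bit 4 = 0  t=0,i=19
  ...## -> .   bit 3 = 0  t=3,i=3
  ...#. -> #   bit 2 = 1  t=0,i=0
  ....# -> .   bit 1 = 0  t=0,i=7
  ..... -> .   bit 0 = 0  t=0,i=6
  bits 01100111110100100100100101000100 = 1741834564

1741834564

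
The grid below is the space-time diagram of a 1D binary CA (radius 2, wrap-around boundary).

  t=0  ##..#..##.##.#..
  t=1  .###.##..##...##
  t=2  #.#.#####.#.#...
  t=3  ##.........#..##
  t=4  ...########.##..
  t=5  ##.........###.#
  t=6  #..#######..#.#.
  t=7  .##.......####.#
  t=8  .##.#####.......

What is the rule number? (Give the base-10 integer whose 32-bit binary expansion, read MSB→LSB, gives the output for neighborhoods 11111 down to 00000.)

  nb #####: next=.  (t=2,i=6, bit31=0)
  nb ####.: next=.  (t=2,i=7, bit30=0)
  nb ###.#: next=.  (t=1,i=3, bit29=0)
  nb ###..: next=.  (t=3,i=1, bit28=0)
  nb ##.##: next=#  (t=0,i=9, bit27=1)
  nb ##.#.: next=.  (t=0,i=12, bit26=0)
  nb ##..#: next=#  (t=0,i=2, bit25=1)
  nb ##...: next=.  (t=1,i=11, bit24=0)
  nb #.###: next=.  (t=1,i=1, bit23=0)
  nb #.##.: next=#  (t=0,i=10, bit22=1)
  nb #.#.#: next=.  (t=2,i=2, bit21=0)
  nb #.#..: next=.  (t=0,i=13, bit20=0)
  nb #..##: next=#  (t=0,i=6, bit19=1)
  nb #..#.: next=#  (t=0,i=3, bit18=1)
  nb #...#: next=#  (t=1,i=12, bit17=1)
  nb #....: next=#  (t=3,i=3, bit16=1)
  nb .####: next=.  (t=2,i=5, bit15=0)
  nb .###.: next=#  (t=1,i=2, bit14=1)
  nb .##.#: next=.  (t=0,i=8, bit13=0)
  nb .##..: next=#  (t=0,i=1, bit12=1)
  nb .#.##: next=.  (t=2,i=3, bit11=0)
  nb .#.#.: next=#  (t=2,i=1, bit10=1)
  nb .#..#: next=#  (t=0,i=5, bit9=1)
  nb .#...: next=.  (t=2,i=13, bit8=0)
  nb ..###: next=.  (t=3,i=14, bit7=0)
  nb ..##.: next=.  (t=0,i=0, bit6=0)
  nb ..#.#: next=#  (t=2,i=0, bit5=1)
  nb ..#..: next=.  (t=0,i=4, bit4=0)
  nb ...##: next=.  (t=1,i=13, bit3=0)
  nb ...#.: next=#  (t=2,i=15, bit2=1)
  nb ....#: next=#  (t=3,i=9, bit1=1)
  nb .....: next=#  (t=3,i=4, bit0=1)
  bits 00001010010011110101011000100111 = 172971559

172971559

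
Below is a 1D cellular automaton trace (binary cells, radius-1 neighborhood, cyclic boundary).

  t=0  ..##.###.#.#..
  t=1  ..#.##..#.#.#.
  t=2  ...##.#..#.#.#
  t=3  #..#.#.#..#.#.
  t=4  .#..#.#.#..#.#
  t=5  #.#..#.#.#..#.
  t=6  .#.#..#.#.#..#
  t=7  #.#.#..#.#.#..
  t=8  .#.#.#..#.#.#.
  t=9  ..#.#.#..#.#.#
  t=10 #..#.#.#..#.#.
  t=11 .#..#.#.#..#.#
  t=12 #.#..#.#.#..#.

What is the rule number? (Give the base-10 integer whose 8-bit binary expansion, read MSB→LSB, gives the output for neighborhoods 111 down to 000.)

56

  ### -> .   bit 7 = 0  t=0,i=6
  ##. -> .   bit 6 = 0  t=0,i=3
  #.# -> #   bit 5 = 1  t=0,i=4
  #.. -> #   bit 4 = 1  t=0,i=12
  .## -> #   bit 3 = 1  t=0,i=2
  .#. -> .   bit 2 = 0  t=0,i=9
  ..# -> .   bit 1 = 0  t=0,i=1
  ... -> .   bit 0 = 0  t=0,i=0
  bits 00111000 = 56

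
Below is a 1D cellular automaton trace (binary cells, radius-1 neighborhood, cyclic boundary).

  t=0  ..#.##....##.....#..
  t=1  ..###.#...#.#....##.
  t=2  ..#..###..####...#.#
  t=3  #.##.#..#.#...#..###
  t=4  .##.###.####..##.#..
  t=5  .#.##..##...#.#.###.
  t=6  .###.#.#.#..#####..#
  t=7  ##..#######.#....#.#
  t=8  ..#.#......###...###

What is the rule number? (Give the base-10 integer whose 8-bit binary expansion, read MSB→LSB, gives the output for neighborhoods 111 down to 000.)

60

  ### -> .   bit 7 = 0  t=1,i=3
  ##. -> .   bit 6 = 0  t=0,i=5
  #.# -> #   bit 5 = 1  t=0,i=3
  #.. -> #   bit 4 = 1  t=0,i=6
  .## -> #   bit 3 = 1  t=0,i=4
  .#. -> #   bit 2 = 1  t=0,i=2
  ..# -> .   bit 1 = 0  t=0,i=1
  ... -> .   bit 0 = 0  t=0,i=0
  bits 00111100 = 60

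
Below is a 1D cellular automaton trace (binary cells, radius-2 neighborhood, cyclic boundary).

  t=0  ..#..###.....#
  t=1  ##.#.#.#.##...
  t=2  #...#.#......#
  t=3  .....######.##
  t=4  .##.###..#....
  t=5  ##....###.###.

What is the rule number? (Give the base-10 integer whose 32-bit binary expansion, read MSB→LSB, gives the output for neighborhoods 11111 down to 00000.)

1377142729

  #####|.  b31=0 t=3,i=7
  ####.|#  b30=1 t=3,i=9
  ###.#|.  b29=0 t=3,i=10
  ###..|#  b28=1 t=0,i=7
  ##.##|.  b27=0 t=3,i=11
  ##.#.|.  b26=0 t=1,i=2
  ##..#|#  b25=1 t=4,i=7
  ##...|.  b24=0 t=0,i=8
  #.###|.  b23=0 t=4,i=4
  #.##.|.  b22=0 t=1,i=9
  #.#.#|.  b21=0 t=1,i=3
  #.#..|#  b20=1 t=2,i=6
  #..##|.  b19=0 t=0,i=4
  #..#.|#  b18=1 t=0,i=1
  #...#|.  b17=0 t=1,i=12
  #....|#  b16=1 t=0,i=9
  .####|#  b15=1 t=3,i=6
  .###.|.  b14=0 t=0,i=6
  .##.#|.  b13=0 t=1,i=1
  .##..|.  b12=0 t=1,i=10
  .#.##|.  b11=0 t=1,i=8
  .#.#.|#  b10=1 t=1,i=4
  .#..#|#  b9=1 t=0,i=0
  .#...|#  b8=1 t=2,i=7
  ..###|#  b7=1 t=0,i=5
  ..##.|#  b6=1 t=1,i=0
  ..#.#|.  b5=0 t=2,i=4
  ..#..|.  b4=0 t=0,i=2
  ...##|#  b3=1 t=1,i=13
  ...#.|.  b2=0 t=0,i=12
  ....#|.  b1=0 t=0,i=11
  .....|#  b0=1 t=0,i=10
  bits 01010010000101011000011111001001 = 1377142729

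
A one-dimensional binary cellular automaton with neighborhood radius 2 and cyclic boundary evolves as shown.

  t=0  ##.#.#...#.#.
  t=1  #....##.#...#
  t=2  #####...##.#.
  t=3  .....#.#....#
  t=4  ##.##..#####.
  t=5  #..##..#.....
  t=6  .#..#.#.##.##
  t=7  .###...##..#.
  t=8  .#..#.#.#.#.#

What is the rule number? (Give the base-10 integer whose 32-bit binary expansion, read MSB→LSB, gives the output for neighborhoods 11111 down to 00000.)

  #####|.  b31=0 t=2,i=2
  ####.|.  b30=0 t=2,i=3
  ###.#|.  b29=0 t=4,i=11
  ###..|.  b28=0 t=2,i=4
  ##.##|.  b27=0 t=4,i=2
  ##.#.|.  b26=0 t=0,i=2
  ##..#|.  b25=0 t=4,i=5
  ##...|#  b24=1 t=1,i=1
  #.###|.  b23=0 t=2,i=0
  #.##.|#  b22=1 t=0,i=0
  #.#.#|.  b21=0 t=0,i=3
  #.#..|#  b20=1 t=0,i=5
  #..##|.  b19=0 t=4,i=6
  #..#.|#  b18=1 t=5,i=6
  #...#|.  b17=0 t=0,i=7
  #....|#  b16=1 t=1,i=2
  .####|.  b15=0 t=2,i=1
  .###.|.  b14=0 t=7,i=2
  .##.#|.  b13=0 t=0,i=1
  .##..|#  b12=1 t=1,i=0
  .#.##|#  b11=1 t=0,i=12
  .#.#.|.  b10=0 t=0,i=4
  .#..#|#  b9=1 t=5,i=1
  .#...|#  b8=1 t=0,i=6
  ..###|#  b7=1 t=4,i=7
  ..##.|.  b6=0 t=1,i=5
  ..#.#|.  b5=0 t=0,i=9
  ..#..|.  b4=0 t=3,i=12
  ...##|#  b3=1 t=1,i=4
  ...#.|#  b2=1 t=0,i=8
  ....#|#  b1=1 t=1,i=3
  .....|.  b0=0 t=3,i=2
  bits 00000001010101010001101110001110 = 22354830

22354830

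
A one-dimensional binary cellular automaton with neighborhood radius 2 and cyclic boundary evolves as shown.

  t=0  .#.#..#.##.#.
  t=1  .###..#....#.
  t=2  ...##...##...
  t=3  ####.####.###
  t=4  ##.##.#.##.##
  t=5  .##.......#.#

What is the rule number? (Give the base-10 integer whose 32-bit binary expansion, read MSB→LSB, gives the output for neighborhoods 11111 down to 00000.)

  #####|#  b31=1 t=3,i=0
  ####.|.  b30=0 t=3,i=2
  ###.#|#  b29=1 t=3,i=3
  ###..|#  b28=1 t=1,i=3
  ##.##|#  b27=1 t=3,i=4
  ##.#.|.  b26=0 t=0,i=10
  ##..#|#  b25=1 t=1,i=4
  ##...|#  b24=1 t=2,i=5
  #.###|.  b23=0 t=3,i=5
  #.##.|.  b22=0 t=0,i=8
  #.#.#|.  b21=0 t=4,i=6
  #.#..|#  b20=1 t=0,i=3
  #..##|.  b19=0 t=1,i=0
  #..#.|.  b18=0 t=0,i=0
  #...#|#  b17=1 t=2,i=6
  #....|#  b16=1 t=1,i=8
  .####|#  b15=1 t=3,i=6
  .###.|.  b14=0 t=1,i=2
  .##.#|.  b13=0 t=0,i=9
  .##..|.  b12=0 t=2,i=4
  .#.##|.  b11=0 t=0,i=7
  .#.#.|#  b10=1 t=0,i=2
  .#..#|.  b9=0 t=0,i=4
  .#...|.  b8=0 t=1,i=7
  ..###|.  b7=0 t=1,i=1
  ..##.|#  b6=1 t=2,i=3
  ..#.#|#  b5=1 t=0,i=1
  ..#..|.  b4=0 t=1,i=6
  ...##|#  b3=1 t=2,i=2
  ...#.|.  b2=0 t=1,i=10
  ....#|#  b1=1 t=1,i=9
  .....|#  b0=1 t=2,i=0
  bits 10111011000100111000010001101011 = 3138618475

3138618475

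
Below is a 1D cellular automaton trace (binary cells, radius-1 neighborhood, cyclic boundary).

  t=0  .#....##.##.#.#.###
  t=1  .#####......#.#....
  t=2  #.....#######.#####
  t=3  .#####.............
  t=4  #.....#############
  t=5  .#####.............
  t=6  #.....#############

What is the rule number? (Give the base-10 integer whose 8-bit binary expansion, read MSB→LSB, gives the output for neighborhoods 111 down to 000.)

  ### -> .   bit 7 = 0  t=0,i=17
  ##. -> .   bit 6 = 0  t=0,i=7
  #.# -> .   bit 5 = 0  t=0,i=0
  #.. -> #   bit 4 = 1  t=0,i=2
  .## -> .   bit 3 = 0  t=0,i=6
  .#. -> #   bit 2 = 1  t=0,i=1
  ..# -> #   bit 1 = 1  t=0,i=5
  ... -> #   bit 0 = 1  t=0,i=3
  bits 00010111 = 23

23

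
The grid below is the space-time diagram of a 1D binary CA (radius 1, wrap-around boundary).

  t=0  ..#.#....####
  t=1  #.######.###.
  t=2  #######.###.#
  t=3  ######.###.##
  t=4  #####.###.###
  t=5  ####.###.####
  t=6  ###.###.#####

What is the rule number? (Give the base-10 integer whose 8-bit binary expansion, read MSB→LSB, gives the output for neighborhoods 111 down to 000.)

  [7] ### => #  t=0,i=10
  [6] ##. => .  t=0,i=12
  [5] #.# => #  t=0,i=3
  [4] #.. => #  t=0,i=0
  [3] .## => #  t=0,i=9
  [2] .#. => #  t=0,i=2
  [1] ..# => .  t=0,i=1
  [0] ... => #  t=0,i=6
  bits 10111101 = 189

189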